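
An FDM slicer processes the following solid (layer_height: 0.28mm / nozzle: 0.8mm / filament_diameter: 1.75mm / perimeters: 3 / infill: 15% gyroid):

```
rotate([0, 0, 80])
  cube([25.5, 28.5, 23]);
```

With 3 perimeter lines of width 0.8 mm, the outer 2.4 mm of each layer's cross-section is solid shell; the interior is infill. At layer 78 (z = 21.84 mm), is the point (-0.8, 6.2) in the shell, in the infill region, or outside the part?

At z = 21.84 mm: the cube is present — its section is the full 25.5×28.5 rectangle; (whole slice rotated 80° about Z — lengths, areas and connectivity unchanged). Overall, the cross-section is a single solid region. Undo the 80° rotation: the query point maps to (5.967, 1.864) in the un-rotated model frame. The nearest boundary edge runs (0.00, 0.00)→(25.50, 0.00); distance from the point to it = 1.86 mm. The point is inside the cross-section, 1.86 mm from the nearest boundary — within the 2.4 mm shell band (3 × 0.8).

shell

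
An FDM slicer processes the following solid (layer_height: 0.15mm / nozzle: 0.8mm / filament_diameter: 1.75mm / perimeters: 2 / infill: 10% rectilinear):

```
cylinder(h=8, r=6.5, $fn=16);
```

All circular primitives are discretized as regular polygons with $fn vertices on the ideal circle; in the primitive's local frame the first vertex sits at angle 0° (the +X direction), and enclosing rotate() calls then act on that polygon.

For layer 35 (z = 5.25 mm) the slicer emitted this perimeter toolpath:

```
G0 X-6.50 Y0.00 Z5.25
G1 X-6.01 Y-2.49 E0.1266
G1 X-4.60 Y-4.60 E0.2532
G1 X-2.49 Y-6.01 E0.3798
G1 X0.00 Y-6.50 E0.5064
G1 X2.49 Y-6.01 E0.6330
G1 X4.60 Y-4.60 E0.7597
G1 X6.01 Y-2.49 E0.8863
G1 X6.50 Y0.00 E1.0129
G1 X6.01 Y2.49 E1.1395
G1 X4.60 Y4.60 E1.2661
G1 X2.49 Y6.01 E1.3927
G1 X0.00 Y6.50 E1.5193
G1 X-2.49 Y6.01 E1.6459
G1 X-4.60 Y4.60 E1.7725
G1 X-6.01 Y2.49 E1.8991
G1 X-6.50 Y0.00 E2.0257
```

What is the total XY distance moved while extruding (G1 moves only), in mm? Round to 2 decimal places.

Sum the Euclidean lengths of each G1 segment: total = 40.60 mm.

40.60 mm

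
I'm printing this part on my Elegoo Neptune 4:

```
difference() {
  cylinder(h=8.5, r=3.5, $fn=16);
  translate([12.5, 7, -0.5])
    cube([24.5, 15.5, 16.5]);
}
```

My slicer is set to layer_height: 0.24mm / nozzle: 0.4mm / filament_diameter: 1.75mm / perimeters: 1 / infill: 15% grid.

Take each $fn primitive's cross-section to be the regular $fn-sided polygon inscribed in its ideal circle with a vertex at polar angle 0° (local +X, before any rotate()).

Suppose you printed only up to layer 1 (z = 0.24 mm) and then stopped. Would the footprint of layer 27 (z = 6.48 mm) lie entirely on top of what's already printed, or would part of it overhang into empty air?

entirely on top

Compare the two slices. At z = 0.24: the r=3.5 cylinder contributes a regular 16-gon of circumradius 3.5 (area = (16/2)·3.500²·sin(360°/16) = 37.50 mm²); the cube at (12.5, 7) is present — its section is the full 24.5×15.5 rectangle (area 379.75 mm²); Taking the first minus the rest: starting from the r=3.5 cylinder (37.50 mm²), the 24.5×15.5 cube at (12.5, 7) misses the remaining region (no effect) — area = 37.50 mm². At z = 6.48: the r=3.5 cylinder gives a regular 16-gon of circumradius 3.5 (constant along its height) (area = (16/2)·3.500²·sin(360°/16) = 37.50 mm²); the cube at (12.5, 7) is present — its section is the full 24.5×15.5 rectangle (area 379.75 mm²); Subtracting the remaining from the first: starting from the r=3.5 cylinder (37.50 mm²), the 24.5×15.5 cube at (12.5, 7) misses the remaining region (no effect) — area = 37.50 mm². Checking containment: the cross-section at z = 6.48 is a subset of the cross-section at z = 0.24.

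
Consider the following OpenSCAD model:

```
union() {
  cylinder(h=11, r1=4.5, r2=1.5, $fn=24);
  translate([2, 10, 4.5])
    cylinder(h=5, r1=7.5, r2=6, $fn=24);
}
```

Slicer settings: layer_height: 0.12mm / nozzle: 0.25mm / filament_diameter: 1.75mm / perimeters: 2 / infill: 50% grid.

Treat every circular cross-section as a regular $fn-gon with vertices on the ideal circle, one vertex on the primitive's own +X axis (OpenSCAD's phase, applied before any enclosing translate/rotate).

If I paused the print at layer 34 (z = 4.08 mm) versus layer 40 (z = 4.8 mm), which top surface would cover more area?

layer 40 (z = 4.8 mm)

Layer 34 (z = 4.08): the cone (r1=4.5→r2=1.5) has section circumradius 3.387 here — a regular 24-gon (area = (24/2)·3.387²·sin(360°/24) = 35.64 mm²); the cone at (2, 10) is absent (z outside [4.5, 9.5]); Combining (union): only the cone is present, so the union is just that shape — area = 35.64 mm². So its area = 35.64 mm². Layer 40 (z = 4.8): the cone contributes a regular 24-gon of circumradius 3.191 (interpolated between r1=4.5 and r2=1.5 at t=0.436) (area = (24/2)·3.191²·sin(360°/24) = 31.62 mm²); the cone at (2, 10) (r1=7.5→r2=6) has section circumradius 7.410 here — a regular 24-gon (area = (24/2)·7.410²·sin(360°/24) = 170.54 mm²); Merging all regions: the regions partially overlap — summed areas 202.16 mm² minus the doubly-counted overlap 0.56 mm² gives 201.60 mm² — area = 201.60 mm². So its area = 201.60 mm². Layer 40 is larger (201.60 vs 35.64 mm²).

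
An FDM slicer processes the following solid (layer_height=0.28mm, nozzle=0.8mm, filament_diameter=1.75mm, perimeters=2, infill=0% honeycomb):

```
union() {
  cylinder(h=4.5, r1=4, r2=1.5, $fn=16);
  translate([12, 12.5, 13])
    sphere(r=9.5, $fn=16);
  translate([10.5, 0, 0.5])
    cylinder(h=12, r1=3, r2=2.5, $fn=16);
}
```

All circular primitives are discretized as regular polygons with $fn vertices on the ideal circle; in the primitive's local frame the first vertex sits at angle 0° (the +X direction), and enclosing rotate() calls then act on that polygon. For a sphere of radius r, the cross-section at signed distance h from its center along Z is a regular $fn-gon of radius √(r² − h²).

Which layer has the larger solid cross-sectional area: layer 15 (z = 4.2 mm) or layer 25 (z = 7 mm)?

Layer 15 (z = 4.2): the cone contributes a regular 16-gon of circumradius 1.667 (interpolated between r1=4 and r2=1.5 at t=0.933) (area = (16/2)·1.667²·sin(360°/16) = 8.50 mm²); the sphere at (12, 12.5): section is a regular 16-gon, circumradius = √(r²−h²) = √(9.5²−8.8²) = 3.579 (area = (16/2)·3.579²·sin(360°/16) = 39.22 mm²); the cone at (10.5, 0) contributes a regular 16-gon of circumradius 2.846 (interpolated between r1=3 and r2=2.5 at t=0.308) (area = (16/2)·2.846²·sin(360°/16) = 24.79 mm²); Merging all regions: the 3 present regions are separate (no shared area or edge), so areas and boundary lengths simply add and each stays a separate island — area = 72.52 mm². So its area = 72.52 mm². Layer 25 (z = 7): the cone is not intersected at this z (z outside [0, 4.5]); the r=9.5 sphere at (12, 12.5) contributes a regular 16-gon of circumradius √(9.5²−6²) = 7.365 (area = (16/2)·7.365²·sin(360°/16) = 166.08 mm²); the cone at (10.5, 0): at t=0.542 of its height the radius interpolates to r₁+(r₂−r₁)t = 2.729, giving a regular 16-gon of that circumradius (area = (16/2)·2.729²·sin(360°/16) = 22.80 mm²); Merging all regions: the 2 present regions are separate (no shared area or edge), so areas and boundary lengths simply add and each stays a separate island — area = 188.89 mm². So its area = 188.89 mm². Layer 25 is larger (188.89 vs 72.52 mm²).

layer 25 (z = 7 mm)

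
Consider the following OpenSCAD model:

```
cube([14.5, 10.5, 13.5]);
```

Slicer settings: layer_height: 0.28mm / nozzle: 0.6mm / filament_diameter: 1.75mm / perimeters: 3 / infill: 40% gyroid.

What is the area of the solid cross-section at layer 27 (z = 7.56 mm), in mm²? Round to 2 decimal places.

At z = 7.56 mm: the 14.5×10.5 cube contributes its full rectangle (area 152.25 mm²). Overall, the cross-section is a single solid region. Net area = 152.25 mm².

152.25 mm²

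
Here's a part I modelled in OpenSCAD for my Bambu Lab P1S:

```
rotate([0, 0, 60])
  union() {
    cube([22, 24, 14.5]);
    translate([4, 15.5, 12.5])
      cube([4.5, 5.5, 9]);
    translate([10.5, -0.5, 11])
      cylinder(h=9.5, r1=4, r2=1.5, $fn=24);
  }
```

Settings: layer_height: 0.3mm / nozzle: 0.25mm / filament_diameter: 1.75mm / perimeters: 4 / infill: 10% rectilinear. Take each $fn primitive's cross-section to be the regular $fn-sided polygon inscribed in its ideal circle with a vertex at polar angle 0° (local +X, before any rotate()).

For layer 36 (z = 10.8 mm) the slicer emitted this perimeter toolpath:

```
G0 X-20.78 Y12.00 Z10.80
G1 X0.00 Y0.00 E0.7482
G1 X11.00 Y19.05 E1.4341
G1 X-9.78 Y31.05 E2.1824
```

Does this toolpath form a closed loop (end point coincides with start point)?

no

Start point (G0): (-20.78, 12.00). End point (last G1): the path does not return to the start — open.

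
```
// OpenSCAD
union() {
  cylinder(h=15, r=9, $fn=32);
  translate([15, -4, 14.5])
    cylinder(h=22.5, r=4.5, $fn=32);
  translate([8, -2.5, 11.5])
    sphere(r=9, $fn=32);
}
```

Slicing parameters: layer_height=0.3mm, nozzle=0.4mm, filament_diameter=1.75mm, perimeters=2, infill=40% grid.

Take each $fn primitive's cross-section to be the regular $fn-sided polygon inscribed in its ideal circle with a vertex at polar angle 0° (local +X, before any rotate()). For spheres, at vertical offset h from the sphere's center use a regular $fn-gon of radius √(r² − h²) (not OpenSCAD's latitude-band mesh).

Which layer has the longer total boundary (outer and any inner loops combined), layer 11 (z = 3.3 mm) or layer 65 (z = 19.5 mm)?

layer 11 (z = 3.3 mm)

Layer 11 (z = 3.3): the r=9 cylinder gives a regular 32-gon of circumradius 9 (constant along its height) (perimeter = 2·32·9.000·sin(180°/32) = 56.46 mm); the cylinder at (15, -4) is absent (z outside [14.5, 37]); the r=9 sphere at (8, -2.5) slices to a regular 32-gon of circumradius 3.709 (√(r²−h²) with h=8.2 from center) (perimeter = 2·32·3.709·sin(180°/32) = 23.27 mm); Taking the union: the regions partially overlap (shared area 23.90 mm²), so the edge portions inside another operand are dropped and the merged outline is re-measured after clipping — boundary = 60.90 mm. So its perimeter = 60.90 mm. Layer 65 (z = 19.5): the cylinder is absent (z outside [0, 15]); the r=4.5 cylinder at (15, -4) contributes a regular 32-gon of circumradius 4.5 (perimeter = 2·32·4.500·sin(180°/32) = 28.23 mm); the r=9 sphere at (8, -2.5) contributes a regular 32-gon of circumradius √(9²−8²) = 4.123 (perimeter = 2·32·4.123·sin(180°/32) = 25.86 mm); Taking the union: the regions partially overlap (shared area 4.63 mm²), so the edge portions inside another operand are dropped and the merged outline is re-measured after clipping — boundary = 43.98 mm. So its perimeter = 43.98 mm. Layer 11 is larger (60.90 vs 43.98 mm).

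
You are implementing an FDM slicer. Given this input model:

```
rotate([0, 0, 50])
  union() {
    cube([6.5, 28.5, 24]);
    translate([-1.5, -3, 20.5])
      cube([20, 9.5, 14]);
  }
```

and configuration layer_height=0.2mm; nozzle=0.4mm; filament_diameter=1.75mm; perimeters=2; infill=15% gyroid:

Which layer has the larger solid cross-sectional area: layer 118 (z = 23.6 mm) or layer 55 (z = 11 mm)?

layer 118 (z = 23.6 mm)

Layer 118 (z = 23.6): the cube (footprint 6.5×28.5) is included at this height (area 185.25 mm²); the cube at (-1.5, -3) is present — its section is the full 20×9.5 rectangle (area 190.00 mm²); Taking the union: the regions partially overlap — summed areas 375.25 mm² minus the doubly-counted overlap 42.25 mm² gives 333.00 mm² — area = 333.00 mm²; (rotated 50° about Z; rotation is an isometry so areas/perimeters/island counts are preserved). So its area = 333.00 mm². Layer 55 (z = 11): the cube is present — its section is the full 6.5×28.5 rectangle (area 185.25 mm²); the cube at (-1.5, -3) is not intersected at this z (z outside [20.5, 34.5]); Taking the union: only the 6.5×28.5 cube is present, so the union is just that shape — area = 185.25 mm²; (whole slice rotated 50° about Z — lengths, areas and connectivity unchanged). So its area = 185.25 mm². Layer 118 is larger (333.00 vs 185.25 mm²).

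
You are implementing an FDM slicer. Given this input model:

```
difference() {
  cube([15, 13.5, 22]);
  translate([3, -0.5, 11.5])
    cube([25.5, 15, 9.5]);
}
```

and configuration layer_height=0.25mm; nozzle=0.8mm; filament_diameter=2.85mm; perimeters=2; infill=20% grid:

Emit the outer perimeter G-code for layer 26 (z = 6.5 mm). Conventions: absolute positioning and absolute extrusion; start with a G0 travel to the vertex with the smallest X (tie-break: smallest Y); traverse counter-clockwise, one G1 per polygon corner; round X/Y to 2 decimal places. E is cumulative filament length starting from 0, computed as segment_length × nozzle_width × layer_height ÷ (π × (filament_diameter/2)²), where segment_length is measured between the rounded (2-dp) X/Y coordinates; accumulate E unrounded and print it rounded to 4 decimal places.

G0 X0.00 Y0.00 Z6.50
G1 X15.00 Y0.00 E0.4703
G1 X15.00 Y13.50 E0.8935
G1 X0.00 Y13.50 E1.3638
G1 X0.00 Y0.00 E1.7870

At z = 6.5 mm: the 15×13.5 cube contributes its full rectangle; the cube at (3, -0.5) does not reach this height (z outside [11.5, 21]); After the difference (first − rest): none of the subtracted shapes is present at this height, so the 15×13.5 cube is unchanged — 1 connected region. The outline is a single polygon with 4 vertices. Extrusion per mm of travel: 0.8 × 0.25 / (π × 1.425²) = 0.031351. Accumulating E over each segment gives final E = 1.7870.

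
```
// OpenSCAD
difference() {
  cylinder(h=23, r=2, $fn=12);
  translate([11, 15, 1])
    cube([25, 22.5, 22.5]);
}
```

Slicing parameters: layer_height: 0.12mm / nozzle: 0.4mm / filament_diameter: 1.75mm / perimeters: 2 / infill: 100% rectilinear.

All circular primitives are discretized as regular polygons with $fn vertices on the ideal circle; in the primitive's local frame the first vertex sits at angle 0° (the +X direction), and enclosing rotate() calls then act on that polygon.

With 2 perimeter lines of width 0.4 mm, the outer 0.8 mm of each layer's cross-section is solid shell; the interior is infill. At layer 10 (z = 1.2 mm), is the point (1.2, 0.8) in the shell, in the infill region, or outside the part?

shell

At z = 1.2 mm: the r=2 cylinder gives a regular 12-gon of circumradius 2 (constant along its height); the 25×22.5 cube at (11, 15) contributes its full rectangle; After the difference (first − rest): starting from the r=2 cylinder, the 25×22.5 cube at (11, 15) misses the remaining region (no effect) — 1 connected region. Overall, the cross-section is a single solid region. The nearest boundary edge runs (1.00, 1.73)→(1.73, 1.00); distance from the point to it = 0.52 mm. The point is inside the cross-section, 0.52 mm from the nearest boundary — within the 0.8 mm shell band (2 × 0.4).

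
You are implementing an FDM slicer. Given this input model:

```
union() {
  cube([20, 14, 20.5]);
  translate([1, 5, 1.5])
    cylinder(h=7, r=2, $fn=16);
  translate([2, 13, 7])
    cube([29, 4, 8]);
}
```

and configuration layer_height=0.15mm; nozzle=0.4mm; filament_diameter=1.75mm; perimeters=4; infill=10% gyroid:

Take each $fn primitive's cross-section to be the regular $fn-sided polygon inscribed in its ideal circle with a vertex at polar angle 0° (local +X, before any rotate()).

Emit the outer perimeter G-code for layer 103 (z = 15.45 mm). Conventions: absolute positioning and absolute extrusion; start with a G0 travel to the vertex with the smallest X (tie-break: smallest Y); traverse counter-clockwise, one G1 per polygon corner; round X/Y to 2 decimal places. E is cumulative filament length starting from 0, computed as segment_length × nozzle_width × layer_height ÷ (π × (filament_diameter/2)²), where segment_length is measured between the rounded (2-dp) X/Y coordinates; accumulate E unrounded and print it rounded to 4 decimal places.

At z = 15.45 mm: the cube is present — its section is the full 20×14 rectangle; the cylinder at (1, 5) does not reach this height (z outside [1.5, 8.5]); the cube at (2, 13) does not reach this height (z outside [7, 15]); Taking the union: only the 20×14 cube is present, so the union is just that shape — 1 connected region. The outline is a single polygon with 4 vertices. Extrusion per mm of travel: 0.4 × 0.15 / (π × 0.875²) = 0.024945. Accumulating E over each segment gives final E = 1.6963.

G0 X0.00 Y0.00 Z15.45
G1 X20.00 Y0.00 E0.4989
G1 X20.00 Y14.00 E0.8481
G1 X0.00 Y14.00 E1.3470
G1 X0.00 Y0.00 E1.6963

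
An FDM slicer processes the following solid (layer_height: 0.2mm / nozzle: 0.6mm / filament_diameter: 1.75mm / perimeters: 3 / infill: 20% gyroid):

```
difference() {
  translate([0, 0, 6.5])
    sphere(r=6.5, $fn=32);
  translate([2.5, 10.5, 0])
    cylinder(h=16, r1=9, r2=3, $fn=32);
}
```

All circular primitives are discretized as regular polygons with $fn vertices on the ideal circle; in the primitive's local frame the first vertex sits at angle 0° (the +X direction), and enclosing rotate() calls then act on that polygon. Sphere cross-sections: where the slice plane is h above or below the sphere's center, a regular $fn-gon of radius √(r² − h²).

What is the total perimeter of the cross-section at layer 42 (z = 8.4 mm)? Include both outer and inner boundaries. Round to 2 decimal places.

39.02 mm

At z = 8.4 mm: the sphere: section is a regular 32-gon, circumradius = √(r²−h²) = √(6.5²−1.9²) = 6.216 (perimeter = 2·32·6.216·sin(180°/32) = 38.99 mm); the cone at (2.5, 10.5) contributes a regular 32-gon of circumradius 5.850 (interpolated between r1=9 and r2=3 at t=0.525) (perimeter = 2·32·5.850·sin(180°/32) = 36.70 mm); Taking the first minus the rest: starting from the r=6.5 sphere, the cone at (2.5, 10.5) partially overlaps it — only the 4.41 mm² overlap (of its 106.82 mm²) is removed, clipping the outline — boundary = 39.02 mm. Overall, the cross-section is a single solid region. Total boundary length (outer) = 39.02 mm.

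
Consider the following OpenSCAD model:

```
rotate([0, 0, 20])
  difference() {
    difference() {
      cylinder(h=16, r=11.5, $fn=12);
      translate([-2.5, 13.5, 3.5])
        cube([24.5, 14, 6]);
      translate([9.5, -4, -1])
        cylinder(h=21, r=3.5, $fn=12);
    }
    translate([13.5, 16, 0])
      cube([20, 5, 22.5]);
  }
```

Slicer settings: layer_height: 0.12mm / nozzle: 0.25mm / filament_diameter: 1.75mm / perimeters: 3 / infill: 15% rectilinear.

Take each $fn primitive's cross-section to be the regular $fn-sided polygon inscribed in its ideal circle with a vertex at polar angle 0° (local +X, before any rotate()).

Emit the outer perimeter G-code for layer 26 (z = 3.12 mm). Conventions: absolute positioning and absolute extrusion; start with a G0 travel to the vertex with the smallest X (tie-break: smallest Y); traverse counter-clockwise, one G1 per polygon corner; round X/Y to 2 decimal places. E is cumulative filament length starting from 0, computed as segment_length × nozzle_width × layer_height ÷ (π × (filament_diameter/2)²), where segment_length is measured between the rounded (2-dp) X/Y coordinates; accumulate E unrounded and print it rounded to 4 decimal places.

G0 X-11.33 Y2.00 Z3.12
G1 X-10.81 Y-3.93 E0.0742
G1 X-7.39 Y-8.81 E0.1486
G1 X-2.00 Y-11.33 E0.2228
G1 X3.93 Y-10.81 E0.2970
G1 X8.81 Y-7.39 E0.3714
G1 X10.44 Y-3.89 E0.4195
G1 X9.69 Y-3.96 E0.4289
G1 X8.05 Y-3.19 E0.4515
G1 X7.01 Y-1.71 E0.4741
G1 X6.85 Y0.10 E0.4967
G1 X7.61 Y1.74 E0.5193
G1 X9.10 Y2.78 E0.5419
G1 X10.89 Y2.94 E0.5643
G1 X10.81 Y3.93 E0.5767
G1 X7.39 Y8.81 E0.6511
G1 X2.00 Y11.33 E0.7253
G1 X-3.93 Y10.81 E0.7995
G1 X-8.81 Y7.39 E0.8738
G1 X-11.33 Y2.00 E0.9481

At z = 3.12 mm: the cylinder: section is a regular 12-gon, circumradius r=11.5; the cube at (-2.5, 13.5) is not intersected at this z (z outside [3.5, 9.5]); the r=3.5 cylinder at (9.5, -4) gives a regular 12-gon of circumradius 3.5 (constant along its height); Subtracting the remaining from the first: starting from the r=11.5 cylinder, the r=3.5 cylinder at (9.5, -4) partially overlaps it — only the 23.49 mm² overlap (of its 36.75 mm²) is removed, clipping the outline — 1 connected region; the cube at (13.5, 16) (footprint 20×5) is included at this height; Subtracting the remaining from the first: starting from that combined region, the 20×5 cube at (13.5, 16) misses the remaining region (no effect) — 1 connected region; (rotated 20° about Z; rotation is an isometry so areas/perimeters/island counts are preserved). The outline is a single polygon with 19 vertices. Extrusion per mm of travel: 0.25 × 0.12 / (π × 0.875²) = 0.012473. Accumulating E over each segment gives final E = 0.9481.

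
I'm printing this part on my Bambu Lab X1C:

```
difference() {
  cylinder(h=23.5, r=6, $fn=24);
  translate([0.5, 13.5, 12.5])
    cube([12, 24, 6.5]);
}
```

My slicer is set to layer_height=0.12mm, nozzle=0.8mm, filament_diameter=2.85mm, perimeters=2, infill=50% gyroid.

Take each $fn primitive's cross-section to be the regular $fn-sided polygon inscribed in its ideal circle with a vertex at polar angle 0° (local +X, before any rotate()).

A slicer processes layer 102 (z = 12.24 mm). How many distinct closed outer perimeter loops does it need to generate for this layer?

1

At z = 12.24 mm: the r=6 cylinder contributes a regular 24-gon of circumradius 6; the cube at (0.5, 13.5) does not reach this height (z outside [12.5, 19]); Taking the first minus the rest: none of the subtracted shapes is present at this height, so the r=6 cylinder is unchanged — 1 connected region. The result has 1 disconnected region.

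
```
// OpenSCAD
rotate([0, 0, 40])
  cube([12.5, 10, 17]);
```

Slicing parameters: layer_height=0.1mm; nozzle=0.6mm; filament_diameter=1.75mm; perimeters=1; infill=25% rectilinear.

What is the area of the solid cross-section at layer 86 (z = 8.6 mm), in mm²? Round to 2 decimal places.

At z = 8.6 mm: the cube is present — its section is the full 12.5×10 rectangle (area 125.00 mm²); (rotated 40° about Z; rotation is an isometry so areas/perimeters/island counts are preserved). Overall, the cross-section is a single solid region. Net area = 125.00 mm².

125.00 mm²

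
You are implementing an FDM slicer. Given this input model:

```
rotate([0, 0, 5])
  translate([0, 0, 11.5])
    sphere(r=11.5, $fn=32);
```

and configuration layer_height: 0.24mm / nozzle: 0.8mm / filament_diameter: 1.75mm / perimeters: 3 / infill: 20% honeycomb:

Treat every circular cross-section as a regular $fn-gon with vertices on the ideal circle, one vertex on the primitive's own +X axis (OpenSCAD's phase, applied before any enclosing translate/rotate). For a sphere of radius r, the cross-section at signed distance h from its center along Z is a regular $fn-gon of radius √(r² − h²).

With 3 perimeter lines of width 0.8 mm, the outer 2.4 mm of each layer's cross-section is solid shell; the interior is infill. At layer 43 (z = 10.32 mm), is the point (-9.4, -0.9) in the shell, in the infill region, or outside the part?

At z = 10.32 mm: the sphere: section is a regular 32-gon, circumradius = √(r²−h²) = √(11.5²−1.18²) = 11.439; (whole slice rotated 5° about Z — lengths, areas and connectivity unchanged). Overall, the cross-section is a single solid region. Undo the 5° rotation: the query point maps to (-9.443, -0.077) in the un-rotated model frame. The nearest boundary edge runs (-11.44, 0.00)→(-11.22, -2.23); distance from the point to it = 1.98 mm. The point is inside the cross-section, 1.98 mm from the nearest boundary — within the 2.4 mm shell band (3 × 0.8).

shell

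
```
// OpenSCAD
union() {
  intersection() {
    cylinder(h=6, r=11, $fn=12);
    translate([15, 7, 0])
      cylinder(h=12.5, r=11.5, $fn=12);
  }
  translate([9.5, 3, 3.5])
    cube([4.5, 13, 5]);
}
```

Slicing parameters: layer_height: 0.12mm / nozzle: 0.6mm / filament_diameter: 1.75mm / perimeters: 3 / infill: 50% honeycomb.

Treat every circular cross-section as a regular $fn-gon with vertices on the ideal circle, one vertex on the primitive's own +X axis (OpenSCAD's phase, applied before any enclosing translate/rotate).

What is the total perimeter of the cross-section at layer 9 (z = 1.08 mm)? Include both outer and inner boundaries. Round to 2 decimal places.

31.77 mm

At z = 1.08 mm: the r=11 cylinder contributes a regular 12-gon of circumradius 11 (perimeter = 2·12·11.000·sin(180°/12) = 68.33 mm); the cylinder at (15, 7): section is a regular 12-gon, circumradius r=11.5 (perimeter = 2·12·11.500·sin(180°/12) = 71.43 mm); Keeping only the common overlap: the r=11.5 cylinder at (15, 7) partially overlaps the r=11 cylinder; clipping to the common part keeps 54.08 mm² — boundary = 31.77 mm; the cube at (9.5, 3) is absent (z outside [3.5, 8.5]); Taking the union: only the result so far is present, so the union is just that shape — boundary = 31.77 mm. Overall, the cross-section is a single solid region. Total boundary length (outer) = 31.77 mm.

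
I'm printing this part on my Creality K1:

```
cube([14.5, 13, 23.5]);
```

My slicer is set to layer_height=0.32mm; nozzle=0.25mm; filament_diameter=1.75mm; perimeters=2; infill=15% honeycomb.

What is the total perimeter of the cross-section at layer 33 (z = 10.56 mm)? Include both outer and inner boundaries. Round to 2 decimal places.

55.00 mm

At z = 10.56 mm: the 14.5×13 cube contributes its full rectangle (perimeter 55.00 mm). Overall, the cross-section is a single solid region. Total boundary length (outer) = 55.00 mm.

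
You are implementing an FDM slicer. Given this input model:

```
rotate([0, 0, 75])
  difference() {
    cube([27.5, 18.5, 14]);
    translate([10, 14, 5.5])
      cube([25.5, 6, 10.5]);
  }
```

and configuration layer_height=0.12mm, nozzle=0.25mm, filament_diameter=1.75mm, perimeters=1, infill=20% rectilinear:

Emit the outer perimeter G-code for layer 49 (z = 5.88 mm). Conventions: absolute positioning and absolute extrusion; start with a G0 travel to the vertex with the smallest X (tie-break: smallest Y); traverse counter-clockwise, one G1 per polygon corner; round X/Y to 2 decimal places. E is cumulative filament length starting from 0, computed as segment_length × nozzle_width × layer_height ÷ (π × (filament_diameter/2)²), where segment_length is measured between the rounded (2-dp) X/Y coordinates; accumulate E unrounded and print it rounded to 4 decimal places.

At z = 5.88 mm: the cube (footprint 27.5×18.5) is included at this height; the cube at (10, 14) is present — its section is the full 25.5×6 rectangle; Subtracting the remaining from the first: starting from the 27.5×18.5 cube, the 25.5×6 cube at (10, 14) partially overlaps it — only the 78.75 mm² overlap (of its 153.00 mm²) is removed, clipping the outline — 1 connected region; (rotated 75° about Z; rotation is an isometry so areas/perimeters/island counts are preserved). The outline is a single polygon with 6 vertices. Extrusion per mm of travel: 0.25 × 0.12 / (π × 0.875²) = 0.012473. Accumulating E over each segment gives final E = 1.1477.

G0 X-17.87 Y4.79 Z5.88
G1 X0.00 Y0.00 E0.2308
G1 X7.12 Y26.56 E0.5737
G1 X-6.41 Y30.19 E0.7484
G1 X-10.93 Y13.28 E0.9668
G1 X-15.28 Y14.45 E1.0229
G1 X-17.87 Y4.79 E1.1477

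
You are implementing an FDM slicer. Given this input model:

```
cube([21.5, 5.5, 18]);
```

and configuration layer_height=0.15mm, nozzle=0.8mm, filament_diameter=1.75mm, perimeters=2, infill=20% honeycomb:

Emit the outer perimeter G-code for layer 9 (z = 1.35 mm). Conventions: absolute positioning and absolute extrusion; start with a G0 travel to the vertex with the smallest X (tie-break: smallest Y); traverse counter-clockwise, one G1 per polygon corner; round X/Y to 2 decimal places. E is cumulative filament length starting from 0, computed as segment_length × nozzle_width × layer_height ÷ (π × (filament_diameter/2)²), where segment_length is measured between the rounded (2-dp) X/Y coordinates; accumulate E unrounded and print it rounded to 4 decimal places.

G0 X0.00 Y0.00 Z1.35
G1 X21.50 Y0.00 E1.0726
G1 X21.50 Y5.50 E1.3470
G1 X0.00 Y5.50 E2.4197
G1 X0.00 Y0.00 E2.6941

At z = 1.35 mm: the cube (footprint 21.5×5.5) is included at this height. The outline is a single polygon with 4 vertices. Extrusion per mm of travel: 0.8 × 0.15 / (π × 0.875²) = 0.049890. Accumulating E over each segment gives final E = 2.6941.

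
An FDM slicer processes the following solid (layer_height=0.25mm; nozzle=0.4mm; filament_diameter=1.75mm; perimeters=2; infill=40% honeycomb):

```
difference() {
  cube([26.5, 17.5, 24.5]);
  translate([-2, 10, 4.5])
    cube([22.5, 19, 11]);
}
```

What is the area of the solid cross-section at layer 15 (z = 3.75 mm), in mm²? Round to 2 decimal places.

At z = 3.75 mm: the 26.5×17.5 cube contributes its full rectangle (area 463.75 mm²); the cube at (-2, 10) is absent (z outside [4.5, 15.5]); Subtracting the remaining from the first: none of the subtracted shapes is present at this height, so the 26.5×17.5 cube is unchanged — area = 463.75 mm². Overall, the cross-section is a single solid region. Net area = 463.75 mm².

463.75 mm²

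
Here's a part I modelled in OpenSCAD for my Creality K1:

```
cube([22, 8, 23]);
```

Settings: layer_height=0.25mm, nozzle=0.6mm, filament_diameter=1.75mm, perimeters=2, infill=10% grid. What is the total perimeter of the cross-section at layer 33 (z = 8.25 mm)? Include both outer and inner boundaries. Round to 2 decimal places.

60.00 mm

At z = 8.25 mm: the cube is present — its section is the full 22×8 rectangle (perimeter 60.00 mm). Overall, the cross-section is a single solid region. Total boundary length (outer) = 60.00 mm.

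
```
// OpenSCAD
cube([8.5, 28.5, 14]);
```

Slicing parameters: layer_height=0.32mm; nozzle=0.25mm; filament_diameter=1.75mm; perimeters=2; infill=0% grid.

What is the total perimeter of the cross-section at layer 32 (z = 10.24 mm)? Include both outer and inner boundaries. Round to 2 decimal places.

At z = 10.24 mm: the 8.5×28.5 cube contributes its full rectangle (perimeter 74.00 mm). Overall, the cross-section is a single solid region. Total boundary length (outer) = 74.00 mm.

74.00 mm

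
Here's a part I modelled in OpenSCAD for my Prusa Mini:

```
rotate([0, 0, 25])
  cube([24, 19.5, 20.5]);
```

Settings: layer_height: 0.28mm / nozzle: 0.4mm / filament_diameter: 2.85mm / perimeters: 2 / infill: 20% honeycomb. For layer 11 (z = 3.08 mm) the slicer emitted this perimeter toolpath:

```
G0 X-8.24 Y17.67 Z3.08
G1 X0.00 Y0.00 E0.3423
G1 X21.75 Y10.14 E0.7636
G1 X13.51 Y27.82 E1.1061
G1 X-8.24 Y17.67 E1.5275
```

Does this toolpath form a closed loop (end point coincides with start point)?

Start point (G0): (-8.24, 17.67). End point (last G1): the path returns to the start — closed.

yes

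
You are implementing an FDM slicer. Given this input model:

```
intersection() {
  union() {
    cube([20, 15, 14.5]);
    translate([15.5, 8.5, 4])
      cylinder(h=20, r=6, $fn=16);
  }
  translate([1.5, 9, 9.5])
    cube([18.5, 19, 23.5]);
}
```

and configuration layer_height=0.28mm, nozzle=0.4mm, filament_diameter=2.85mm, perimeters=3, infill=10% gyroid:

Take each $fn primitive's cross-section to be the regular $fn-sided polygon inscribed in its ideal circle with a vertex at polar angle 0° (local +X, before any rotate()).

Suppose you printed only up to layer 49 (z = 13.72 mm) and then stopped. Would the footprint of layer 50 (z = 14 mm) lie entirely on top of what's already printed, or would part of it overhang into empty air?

entirely on top

Compare the two slices. At z = 13.72: the 20×15 cube contributes its full rectangle (area 300.00 mm²); the r=6 cylinder at (15.5, 8.5) gives a regular 16-gon of circumradius 6 (constant along its height) (area = (16/2)·6.000²·sin(360°/16) = 110.21 mm²); Merging all regions: the regions partially overlap — summed areas 410.21 mm² minus the doubly-counted overlap 102.74 mm² gives 307.47 mm² — area = 307.47 mm²; the 18.5×19 cube at (1.5, 9) contributes its full rectangle (area 351.50 mm²); After intersecting: the 18.5×19 cube at (1.5, 9) partially overlaps the result so far; clipping to the common part keeps 111.00 mm² — area = 111.00 mm². At z = 14: the 20×15 cube contributes its full rectangle (area 300.00 mm²); the r=6 cylinder at (15.5, 8.5) contributes a regular 16-gon of circumradius 6 (area = (16/2)·6.000²·sin(360°/16) = 110.21 mm²); Combining (union): the regions partially overlap — summed areas 410.21 mm² minus the doubly-counted overlap 102.74 mm² gives 307.47 mm² — area = 307.47 mm²; the cube at (1.5, 9) is present — its section is the full 18.5×19 rectangle (area 351.50 mm²); After intersecting: the 18.5×19 cube at (1.5, 9) partially overlaps the result so far; clipping to the common part keeps 111.00 mm² — area = 111.00 mm². Checking containment: the cross-section at z = 14 is a subset of the cross-section at z = 13.72.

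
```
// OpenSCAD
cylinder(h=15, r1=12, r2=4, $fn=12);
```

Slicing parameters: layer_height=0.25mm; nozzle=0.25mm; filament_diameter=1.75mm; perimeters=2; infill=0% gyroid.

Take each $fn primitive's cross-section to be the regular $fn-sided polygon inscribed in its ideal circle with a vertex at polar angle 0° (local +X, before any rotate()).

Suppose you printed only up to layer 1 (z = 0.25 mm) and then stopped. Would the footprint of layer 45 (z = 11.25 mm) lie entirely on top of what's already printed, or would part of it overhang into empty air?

Compare the two slices. At z = 0.25: the cone (r1=12→r2=4) has section circumradius 11.867 here — a regular 12-gon (area = (12/2)·11.867²·sin(360°/12) = 422.45 mm²). At z = 11.25: the cone contributes a regular 12-gon of circumradius 6.000 (interpolated between r1=12 and r2=4 at t=0.750) (area = (12/2)·6.000²·sin(360°/12) = 108.00 mm²). Checking containment: the cross-section at z = 11.25 is a subset of the cross-section at z = 0.25.

entirely on top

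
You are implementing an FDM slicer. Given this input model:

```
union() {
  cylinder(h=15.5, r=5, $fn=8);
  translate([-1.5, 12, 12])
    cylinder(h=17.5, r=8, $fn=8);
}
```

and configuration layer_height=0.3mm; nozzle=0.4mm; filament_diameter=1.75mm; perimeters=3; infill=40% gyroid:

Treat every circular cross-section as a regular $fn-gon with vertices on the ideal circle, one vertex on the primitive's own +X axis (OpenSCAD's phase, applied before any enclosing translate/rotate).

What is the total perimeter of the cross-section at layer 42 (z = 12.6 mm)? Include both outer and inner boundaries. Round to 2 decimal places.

At z = 12.6 mm: the r=5 cylinder gives a regular 8-gon of circumradius 5 (constant along its height) (perimeter = 2·8·5.000·sin(180°/8) = 30.61 mm); the r=8 cylinder at (-1.5, 12) gives a regular 8-gon of circumradius 8 (constant along its height) (perimeter = 2·8·8.000·sin(180°/8) = 48.98 mm); Merging all regions: the regions partially overlap (shared area 0.74 mm²), so the edge portions inside another operand are dropped and the merged outline is re-measured after clipping — boundary = 74.37 mm. Overall, the cross-section is a single solid region. Total boundary length (outer) = 74.37 mm.

74.37 mm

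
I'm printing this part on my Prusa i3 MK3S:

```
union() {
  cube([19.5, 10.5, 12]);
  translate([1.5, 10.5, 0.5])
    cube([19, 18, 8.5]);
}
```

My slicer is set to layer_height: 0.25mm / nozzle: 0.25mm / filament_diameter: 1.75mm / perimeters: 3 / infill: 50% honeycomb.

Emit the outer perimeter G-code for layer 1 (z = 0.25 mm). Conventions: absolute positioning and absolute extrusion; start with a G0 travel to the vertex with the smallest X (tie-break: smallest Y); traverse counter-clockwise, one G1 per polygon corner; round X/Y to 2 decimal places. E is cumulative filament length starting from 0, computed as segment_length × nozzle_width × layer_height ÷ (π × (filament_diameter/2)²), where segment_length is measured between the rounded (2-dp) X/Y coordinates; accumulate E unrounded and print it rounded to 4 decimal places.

G0 X0.00 Y0.00 Z0.25
G1 X19.50 Y0.00 E0.5067
G1 X19.50 Y10.50 E0.7795
G1 X0.00 Y10.50 E1.2862
G1 X0.00 Y0.00 E1.5591

At z = 0.25 mm: the 19.5×10.5 cube contributes its full rectangle; the cube at (1.5, 10.5) is absent (z outside [0.5, 9]); Merging all regions: only the 19.5×10.5 cube is present, so the union is just that shape — 1 connected region. The outline is a single polygon with 4 vertices. Extrusion per mm of travel: 0.25 × 0.25 / (π × 0.875²) = 0.025984. Accumulating E over each segment gives final E = 1.5591.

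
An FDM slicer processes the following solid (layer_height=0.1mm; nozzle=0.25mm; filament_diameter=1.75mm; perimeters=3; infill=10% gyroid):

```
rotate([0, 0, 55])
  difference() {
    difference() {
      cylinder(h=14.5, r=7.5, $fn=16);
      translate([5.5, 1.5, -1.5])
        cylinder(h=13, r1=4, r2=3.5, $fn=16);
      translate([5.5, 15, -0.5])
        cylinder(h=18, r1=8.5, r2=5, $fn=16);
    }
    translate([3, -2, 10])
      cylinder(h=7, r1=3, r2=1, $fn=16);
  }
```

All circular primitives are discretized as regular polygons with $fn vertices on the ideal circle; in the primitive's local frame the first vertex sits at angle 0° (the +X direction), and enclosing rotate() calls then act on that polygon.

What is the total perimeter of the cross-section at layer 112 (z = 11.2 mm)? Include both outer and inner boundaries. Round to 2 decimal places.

At z = 11.2 mm: the cylinder: section is a regular 16-gon, circumradius r=7.5 (perimeter = 2·16·7.500·sin(180°/16) = 46.82 mm); the cone at (5.5, 1.5): at t=0.977 of its height the radius interpolates to r₁+(r₂−r₁)t = 3.512, giving a regular 16-gon of that circumradius (perimeter = 2·16·3.512·sin(180°/16) = 21.92 mm); the cone at (5.5, 15) (r1=8.5→r2=5) has section circumradius 6.225 here — a regular 16-gon (perimeter = 2·16·6.225·sin(180°/16) = 38.86 mm); After the difference (first − rest): starting from the r=7.5 cylinder, the cone at (5.5, 1.5) partially overlaps it — only the 28.65 mm² overlap (of its 37.75 mm²) is removed, clipping the outline; the cone at (5.5, 15) misses the remaining region (no effect) — boundary = 52.54 mm; the cone at (3, -2) contributes a regular 16-gon of circumradius 2.657 (interpolated between r1=3 and r2=1 at t=0.171) (perimeter = 2·16·2.657·sin(180°/16) = 16.59 mm); After the difference (first − rest): starting from the result so far, the cone at (3, -2) partially overlaps it — only the 16.37 mm² overlap (of its 21.62 mm²) is removed, clipping the outline — boundary = 59.56 mm; (rotated 55° about Z; rotation is an isometry so areas/perimeters/island counts are preserved). Overall, the cross-section is a single solid region. Total boundary length (outer) = 59.56 mm.

59.56 mm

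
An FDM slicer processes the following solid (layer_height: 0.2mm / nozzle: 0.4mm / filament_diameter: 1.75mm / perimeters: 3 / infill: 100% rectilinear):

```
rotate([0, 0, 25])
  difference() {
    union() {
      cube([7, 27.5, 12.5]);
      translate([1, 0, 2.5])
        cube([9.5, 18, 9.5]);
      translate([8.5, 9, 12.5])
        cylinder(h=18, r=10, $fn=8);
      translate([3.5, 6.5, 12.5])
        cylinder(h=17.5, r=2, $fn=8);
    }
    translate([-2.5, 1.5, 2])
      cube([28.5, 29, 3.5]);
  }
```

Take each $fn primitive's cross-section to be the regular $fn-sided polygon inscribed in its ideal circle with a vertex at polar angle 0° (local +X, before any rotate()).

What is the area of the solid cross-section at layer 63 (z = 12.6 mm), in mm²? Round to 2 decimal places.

At z = 12.6 mm: the cube does not reach this height (z outside [0, 12.5]); the cube at (1, 0) does not reach this height (z outside [2.5, 12]); the cylinder at (8.5, 9): section is a regular 8-gon, circumradius r=10 (area = (8/2)·10.000²·sin(360°/8) = 282.84 mm²); the r=2 cylinder at (3.5, 6.5) contributes a regular 8-gon of circumradius 2 (area = (8/2)·2.000²·sin(360°/8) = 11.31 mm²); Combining (union): the r=2 cylinder at (3.5, 6.5) lies entirely inside the r=10 cylinder at (8.5, 9), so the union is just the r=10 cylinder at (8.5, 9) — area = 282.84 mm²; the cube at (-2.5, 1.5) is not intersected at this z (z outside [2, 5.5]); After the difference (first − rest): none of the subtracted shapes is present at this height, so that combined region is unchanged — area = 282.84 mm²; (whole slice rotated 25° about Z — lengths, areas and connectivity unchanged). Overall, the cross-section is a single solid region. Net area = 282.84 mm².

282.84 mm²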